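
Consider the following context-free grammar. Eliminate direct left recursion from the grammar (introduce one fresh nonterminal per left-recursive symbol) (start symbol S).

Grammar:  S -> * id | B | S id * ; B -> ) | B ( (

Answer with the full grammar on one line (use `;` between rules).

Directly left-recursive nonterminals: S, B.
For S: α = {id *}, β = {* id, B}. Rewrite as S → β S' and S' → α S' | ε.
For B: α = {( (}, β = {)}. Rewrite as B → β B' and B' → α B' | ε.

S -> * id S' | B S'; B -> ) B'; S' -> id * S' | ε; B' -> ( ( B' | ε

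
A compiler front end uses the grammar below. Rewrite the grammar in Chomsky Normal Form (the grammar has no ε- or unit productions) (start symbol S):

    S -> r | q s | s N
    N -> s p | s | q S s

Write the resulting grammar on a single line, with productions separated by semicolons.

Introduce a nonterminal for each terminal appearing in a rule of length ≥ 2: X1 → q, X2 → s, X3 → p.
Binarize each right-hand side of length ≥ 3 by chaining fresh nonterminals (Y1, Y2, …): affected rules were N → X1 S X2.

S -> r | X1 X2 | X2 N; N -> X2 X3 | s | X1 Y1; X1 -> q; X2 -> s; X3 -> p; Y1 -> S X2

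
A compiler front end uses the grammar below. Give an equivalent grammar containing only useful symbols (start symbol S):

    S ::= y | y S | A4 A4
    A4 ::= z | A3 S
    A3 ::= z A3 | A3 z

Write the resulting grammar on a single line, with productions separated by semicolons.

S ::= y | y S | A4 A4; A4 ::= z

Generating nonterminals: {A4, S}.
Reachable from S after that: {A4, S}.
Removed useless symbols: {A3} and every production mentioning them.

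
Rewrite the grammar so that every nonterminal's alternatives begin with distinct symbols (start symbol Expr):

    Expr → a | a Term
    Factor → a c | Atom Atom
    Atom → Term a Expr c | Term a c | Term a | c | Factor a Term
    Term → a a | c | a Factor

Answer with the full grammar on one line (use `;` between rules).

Expr has alternatives sharing prefix 'a': factor to Expr → a Expr1 with Expr1 → ε | Term.
Atom has alternatives sharing prefix 'Term a': factor to Atom → Term a Atom1 with Atom1 → Expr c | c | ε.
Term has alternatives sharing prefix 'a': factor to Term → a Term1 with Term1 → a | Factor.

Expr → a Expr1; Factor → a c | Atom Atom; Atom → c | Factor a Term | Term a Atom1; Term → c | a Term1; Expr1 → ε | Term; Atom1 → Expr c | c | ε; Term1 → a | Factor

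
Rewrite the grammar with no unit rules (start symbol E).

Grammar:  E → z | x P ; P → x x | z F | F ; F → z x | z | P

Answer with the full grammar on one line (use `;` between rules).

E → z | x P; P → z x | z | x x | z F; F → z x | z | x x | z F

Unit pairs: F ⇒* {P}; P ⇒* {F}.
For every A with A ⇒* B via unit rules, add B's non-unit alternatives to A; then delete every rule of the form X → Y.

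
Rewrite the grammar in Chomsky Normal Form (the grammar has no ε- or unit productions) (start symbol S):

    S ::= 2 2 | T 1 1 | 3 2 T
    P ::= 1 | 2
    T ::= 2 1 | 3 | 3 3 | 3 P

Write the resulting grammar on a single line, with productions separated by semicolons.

Introduce a nonterminal for each terminal appearing in a rule of length ≥ 2: X1 → 2, X2 → 1, X3 → 3.
Binarize each right-hand side of length ≥ 3 by chaining fresh nonterminals (Y1, Y2, …): affected rules were S → T X2 X2; S → X3 X1 T.

S ::= X1 X1 | T Y1 | X3 Y2; P ::= 1 | 2; T ::= X1 X2 | 3 | X3 X3 | X3 P; X1 ::= 2; X2 ::= 1; X3 ::= 3; Y1 ::= X2 X2; Y2 ::= X1 T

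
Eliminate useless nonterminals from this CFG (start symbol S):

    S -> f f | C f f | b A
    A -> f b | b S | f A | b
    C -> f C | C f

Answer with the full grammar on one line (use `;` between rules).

Generating nonterminals: {A, S}.
Reachable from S after that: {A, S}.
Removed useless symbols: {C} and every production mentioning them.

S -> f f | b A; A -> f b | b S | f A | b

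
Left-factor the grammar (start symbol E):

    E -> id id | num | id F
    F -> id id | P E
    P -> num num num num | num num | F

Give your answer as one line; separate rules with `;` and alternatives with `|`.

E has alternatives sharing prefix 'id': factor to E → id E' with E' → id | F.
P has alternatives sharing prefix 'num num': factor to P → num num P' with P' → num num | ε.

E -> num | id E'; F -> id id | P E; P -> F | num num P'; E' -> id | F; P' -> num num | ε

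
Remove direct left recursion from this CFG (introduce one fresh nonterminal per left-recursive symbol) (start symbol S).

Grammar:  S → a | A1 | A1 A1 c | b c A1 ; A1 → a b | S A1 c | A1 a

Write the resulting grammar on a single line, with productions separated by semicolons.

S → a | A1 | A1 A1 c | b c A1; A1 → a b A1' | S A1 c A1'; A1' → a A1' | ε

A1 is directly left-recursive.
For A1: α = {a}, β = {a b, S A1 c}. Rewrite as A1 → β A1' and A1' → α A1' | ε.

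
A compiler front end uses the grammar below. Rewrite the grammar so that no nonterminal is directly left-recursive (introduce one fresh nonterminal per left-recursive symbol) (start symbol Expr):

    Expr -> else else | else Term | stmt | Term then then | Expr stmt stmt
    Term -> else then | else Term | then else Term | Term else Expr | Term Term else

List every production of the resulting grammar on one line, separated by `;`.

Directly left-recursive nonterminals: Expr, Term.
For Expr: α = {stmt stmt}, β = {else else, else Term, stmt, Term then then}. Rewrite as Expr → β Expr1 and Expr1 → α Expr1 | ε.
For Term: α = {else Expr, Term else}, β = {else then, else Term, then else Term}. Rewrite as Term → β Term1 and Term1 → α Term1 | ε.

Expr -> else else Expr1 | else Term Expr1 | stmt Expr1 | Term then then Expr1; Term -> else then Term1 | else Term Term1 | then else Term Term1; Expr1 -> stmt stmt Expr1 | ε; Term1 -> else Expr Term1 | Term else Term1 | ε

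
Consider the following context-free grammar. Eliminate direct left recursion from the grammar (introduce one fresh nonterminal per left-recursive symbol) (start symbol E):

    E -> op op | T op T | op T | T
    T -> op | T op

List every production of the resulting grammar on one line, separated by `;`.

E -> op op | T op T | op T | T; T -> op T'; T' -> op T' | ε

Directly left-recursive nonterminal: T.
For T: α = {op}, β = {op}. Rewrite as T → β T' and T' → α T' | ε.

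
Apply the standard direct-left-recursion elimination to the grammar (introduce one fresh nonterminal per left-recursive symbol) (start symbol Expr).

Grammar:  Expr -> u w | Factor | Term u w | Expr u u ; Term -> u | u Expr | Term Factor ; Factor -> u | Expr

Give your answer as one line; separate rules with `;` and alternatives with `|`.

Left recursion appears on Expr, Term.
For Expr: α = {u u}, β = {u w, Factor, Term u w}. Rewrite as Expr → β Expr1 and Expr1 → α Expr1 | ε.
For Term: α = {Factor}, β = {u, u Expr}. Rewrite as Term → β Term1 and Term1 → α Term1 | ε.

Expr -> u w Expr1 | Factor Expr1 | Term u w Expr1; Term -> u Term1 | u Expr Term1; Factor -> u | Expr; Expr1 -> u u Expr1 | ε; Term1 -> Factor Term1 | ε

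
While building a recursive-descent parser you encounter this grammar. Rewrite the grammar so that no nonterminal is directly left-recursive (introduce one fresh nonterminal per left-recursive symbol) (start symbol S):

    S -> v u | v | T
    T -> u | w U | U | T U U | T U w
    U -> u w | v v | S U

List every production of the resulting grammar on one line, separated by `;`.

Left recursion appears on T.
For T: α = {U U, U w}, β = {u, w U, U}. Rewrite as T → β T' and T' → α T' | ε.

S -> v u | v | T; T -> u T' | w U T' | U T'; U -> u w | v v | S U; T' -> U U T' | U w T' | ε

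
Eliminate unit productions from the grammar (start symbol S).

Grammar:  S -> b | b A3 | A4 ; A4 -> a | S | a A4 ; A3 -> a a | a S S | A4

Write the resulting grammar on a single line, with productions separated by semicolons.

Unit pairs: A3 ⇒* {A4, S}; A4 ⇒* {S}; S ⇒* {A4}.
For every A with A ⇒* B via unit rules, add B's non-unit alternatives to A; then delete every rule of the form X → Y.

S -> a | a A4 | b | b A3; A4 -> a | a A4 | b | b A3; A3 -> a | a A4 | b | b A3 | a a | a S S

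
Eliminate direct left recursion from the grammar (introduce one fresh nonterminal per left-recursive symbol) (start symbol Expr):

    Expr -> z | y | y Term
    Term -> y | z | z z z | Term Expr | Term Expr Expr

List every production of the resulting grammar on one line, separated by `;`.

Expr -> z | y | y Term; Term -> y Term1 | z Term1 | z z z Term1; Term1 -> Expr Term1 | Expr Expr Term1 | ε

Term is directly left-recursive.
For Term: α = {Expr, Expr Expr}, β = {y, z, z z z}. Rewrite as Term → β Term1 and Term1 → α Term1 | ε.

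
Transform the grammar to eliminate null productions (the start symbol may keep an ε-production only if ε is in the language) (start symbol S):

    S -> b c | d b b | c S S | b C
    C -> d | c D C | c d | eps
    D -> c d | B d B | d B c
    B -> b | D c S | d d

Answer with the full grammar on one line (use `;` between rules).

The nullable symbols are {C}.
ε ∉ L(G), so no ε-production is kept.
Expand every rule over subsets of its nullable positions: S → b C gives b C | b. C → c D C gives c D C | c D.

S -> b c | d b b | c S S | b C | b; C -> d | c D C | c D | c d; D -> c d | B d B | d B c; B -> b | D c S | d d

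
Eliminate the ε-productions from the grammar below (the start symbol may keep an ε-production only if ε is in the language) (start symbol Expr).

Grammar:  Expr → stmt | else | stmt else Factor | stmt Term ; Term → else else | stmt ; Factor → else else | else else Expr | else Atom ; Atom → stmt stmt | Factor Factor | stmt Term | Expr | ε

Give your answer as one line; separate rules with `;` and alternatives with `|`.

Expr → stmt | else | stmt else Factor | stmt Term; Term → else else | stmt; Factor → else else | else else Expr | else Atom | else; Atom → stmt stmt | Factor Factor | stmt Term | Expr

Nullable set = {Atom}.
ε ∉ L(G), so no ε-production is kept.
For each production, add variants omitting each subset of nullable occurrences: Factor → else Atom gives else Atom | else.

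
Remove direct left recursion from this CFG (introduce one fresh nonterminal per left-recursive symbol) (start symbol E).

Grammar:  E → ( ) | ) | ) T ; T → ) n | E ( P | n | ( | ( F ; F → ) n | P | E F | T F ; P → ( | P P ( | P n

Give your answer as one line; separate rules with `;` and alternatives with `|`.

E → ( ) | ) | ) T; T → ) n | E ( P | n | ( | ( F; F → ) n | P | E F | T F; P → ( P'; P' → P ( P' | n P' | ε

Directly left-recursive nonterminal: P.
For P: α = {P (, n}, β = {(}. Rewrite as P → β P' and P' → α P' | ε.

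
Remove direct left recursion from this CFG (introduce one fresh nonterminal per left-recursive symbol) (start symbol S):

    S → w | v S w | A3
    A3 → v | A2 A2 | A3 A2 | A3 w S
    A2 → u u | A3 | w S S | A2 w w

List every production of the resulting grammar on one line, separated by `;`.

S → w | v S w | A3; A3 → v A3' | A2 A2 A3'; A2 → u u A2' | A3 A2' | w S S A2'; A3' → A2 A3' | w S A3' | ε; A2' → w w A2' | ε

A3, A2 are directly left-recursive.
For A3: α = {A2, w S}, β = {v, A2 A2}. Rewrite as A3 → β A3' and A3' → α A3' | ε.
For A2: α = {w w}, β = {u u, A3, w S S}. Rewrite as A2 → β A2' and A2' → α A2' | ε.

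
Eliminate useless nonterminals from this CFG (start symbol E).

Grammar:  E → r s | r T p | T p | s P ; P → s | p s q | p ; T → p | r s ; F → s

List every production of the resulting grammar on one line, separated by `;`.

Generating nonterminals: {E, F, P, T}.
Reachable from E after that: {E, P, T}.
Removed useless symbols: {F} and every production mentioning them.

E → r s | r T p | T p | s P; P → s | p s q | p; T → p | r s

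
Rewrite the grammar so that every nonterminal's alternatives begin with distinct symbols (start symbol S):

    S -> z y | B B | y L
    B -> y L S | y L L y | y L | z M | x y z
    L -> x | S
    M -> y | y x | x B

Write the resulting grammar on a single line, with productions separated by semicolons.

S -> z y | B B | y L; B -> z M | x y z | y L B'; L -> x | S; M -> x B | y M'; B' -> S | L y | ε; M' -> ε | x

B has alternatives sharing prefix 'y L': factor to B → y L B' with B' → S | L y | ε.
M has alternatives sharing prefix 'y': factor to M → y M' with M' → ε | x.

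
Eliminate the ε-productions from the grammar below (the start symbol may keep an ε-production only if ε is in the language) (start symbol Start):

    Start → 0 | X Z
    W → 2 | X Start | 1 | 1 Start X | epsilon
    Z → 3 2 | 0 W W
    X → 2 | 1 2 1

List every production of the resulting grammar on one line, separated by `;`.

Start → 0 | X Z; W → 2 | X Start | 1 | 1 Start X; Z → 3 2 | 0 W W | 0 W | 0; X → 2 | 1 2 1

Nullable set = {W}.
ε ∉ L(G), so no ε-production is kept.
Add the nullable-subset variants: Z → 0 W W gives 0 W W | 0 W | 0.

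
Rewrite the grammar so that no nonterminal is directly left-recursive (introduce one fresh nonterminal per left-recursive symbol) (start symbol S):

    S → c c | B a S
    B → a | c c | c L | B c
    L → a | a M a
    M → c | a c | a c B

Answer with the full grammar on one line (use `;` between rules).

S → c c | B a S; B → a B' | c c B' | c L B'; L → a | a M a; M → c | a c | a c B; B' → c B' | epsilon

B is directly left-recursive.
For B: α = {c}, β = {a, c c, c L}. Rewrite as B → β B' and B' → α B' | ε.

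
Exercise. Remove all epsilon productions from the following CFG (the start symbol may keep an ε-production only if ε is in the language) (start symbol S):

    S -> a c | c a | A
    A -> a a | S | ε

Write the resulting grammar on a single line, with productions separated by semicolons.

Nullable set = {A, S}.
ε ∈ L(G) since S is nullable, so keep S → ε.

S -> a c | c a | A | ε; A -> a a | S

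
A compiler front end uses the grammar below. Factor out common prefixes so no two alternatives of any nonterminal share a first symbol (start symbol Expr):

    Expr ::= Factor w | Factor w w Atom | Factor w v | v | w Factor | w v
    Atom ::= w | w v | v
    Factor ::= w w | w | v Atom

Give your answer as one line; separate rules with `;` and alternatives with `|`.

Expr has alternatives sharing prefix 'Factor w': factor to Expr → Factor w Expr1 with Expr1 → ε | w Atom | v.
Expr has alternatives sharing prefix 'w': factor to Expr → w Expr2 with Expr2 → Factor | v.
Atom has alternatives sharing prefix 'w': factor to Atom → w Atom1 with Atom1 → ε | v.
Factor has alternatives sharing prefix 'w': factor to Factor → w Factor1 with Factor1 → w | ε.

Expr ::= v | Factor w Expr1 | w Expr2; Atom ::= v | w Atom1; Factor ::= v Atom | w Factor1; Expr1 ::= ε | w Atom | v; Expr2 ::= Factor | v; Atom1 ::= ε | v; Factor1 ::= w | ε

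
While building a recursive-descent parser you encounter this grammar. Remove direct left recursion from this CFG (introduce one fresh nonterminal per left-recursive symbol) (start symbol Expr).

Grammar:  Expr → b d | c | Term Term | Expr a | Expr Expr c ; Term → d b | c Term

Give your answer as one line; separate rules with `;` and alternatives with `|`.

Left recursion appears on Expr.
For Expr: α = {a, Expr c}, β = {b d, c, Term Term}. Rewrite as Expr → β Expr1 and Expr1 → α Expr1 | ε.

Expr → b d Expr1 | c Expr1 | Term Term Expr1; Term → d b | c Term; Expr1 → a Expr1 | Expr c Expr1 | epsilon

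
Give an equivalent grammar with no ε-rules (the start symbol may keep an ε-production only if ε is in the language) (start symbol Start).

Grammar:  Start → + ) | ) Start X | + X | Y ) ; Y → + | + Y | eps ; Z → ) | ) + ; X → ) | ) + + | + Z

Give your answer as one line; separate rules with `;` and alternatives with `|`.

Nullable set = {Y}.
ε ∉ L(G), so no ε-production is kept.
For each production, add variants omitting each subset of nullable occurrences: Start → Y ) gives Y ) | ).

Start → + ) | ) Start X | + X | Y ) | ); Y → + | + Y; Z → ) | ) +; X → ) | ) + + | + Z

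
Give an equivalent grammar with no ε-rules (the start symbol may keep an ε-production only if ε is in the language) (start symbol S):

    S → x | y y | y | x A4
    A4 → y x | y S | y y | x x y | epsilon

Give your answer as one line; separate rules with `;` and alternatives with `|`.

Nullable set = {A4}.
ε ∉ L(G), so no ε-production is kept.

S → x | y y | y | x A4; A4 → y x | y S | y y | x x y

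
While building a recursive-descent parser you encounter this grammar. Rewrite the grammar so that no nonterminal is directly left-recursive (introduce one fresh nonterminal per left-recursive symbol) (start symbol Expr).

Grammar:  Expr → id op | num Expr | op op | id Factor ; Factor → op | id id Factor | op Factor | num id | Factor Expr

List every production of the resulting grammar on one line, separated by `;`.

Directly left-recursive nonterminal: Factor.
For Factor: α = {Expr}, β = {op, id id Factor, op Factor, num id}. Rewrite as Factor → β Factor1 and Factor1 → α Factor1 | ε.

Expr → id op | num Expr | op op | id Factor; Factor → op Factor1 | id id Factor Factor1 | op Factor Factor1 | num id Factor1; Factor1 → Expr Factor1 | ε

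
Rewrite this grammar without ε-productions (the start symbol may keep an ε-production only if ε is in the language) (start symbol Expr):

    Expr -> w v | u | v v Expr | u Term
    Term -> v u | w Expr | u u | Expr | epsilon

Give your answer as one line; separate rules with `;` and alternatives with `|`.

Expr -> w v | u | v v Expr | u Term; Term -> v u | w Expr | u u | Expr

The nullable symbols are {Term}.
ε ∉ L(G), so no ε-production is kept.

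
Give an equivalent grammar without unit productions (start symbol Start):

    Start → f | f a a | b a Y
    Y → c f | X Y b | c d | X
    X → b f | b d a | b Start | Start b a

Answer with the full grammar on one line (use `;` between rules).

Unit pairs: Y ⇒* {X}.
Replace each nonterminal's rules with the union of the non-unit rules of every nonterminal it unit-derives.

Start → f | f a a | b a Y; Y → b f | b d a | b Start | Start b a | c f | X Y b | c d; X → b f | b d a | b Start | Start b a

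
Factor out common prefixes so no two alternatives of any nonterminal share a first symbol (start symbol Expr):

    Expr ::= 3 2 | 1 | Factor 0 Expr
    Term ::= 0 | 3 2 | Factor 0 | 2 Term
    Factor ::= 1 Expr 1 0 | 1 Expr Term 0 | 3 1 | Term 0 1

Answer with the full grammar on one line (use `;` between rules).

Expr ::= 3 2 | 1 | Factor 0 Expr; Term ::= 0 | 3 2 | Factor 0 | 2 Term; Factor ::= 3 1 | Term 0 1 | 1 Expr Factor1; Factor1 ::= 1 0 | Term 0

Factor has alternatives sharing prefix '1 Expr': factor to Factor → 1 Expr Factor1 with Factor1 → 1 0 | Term 0.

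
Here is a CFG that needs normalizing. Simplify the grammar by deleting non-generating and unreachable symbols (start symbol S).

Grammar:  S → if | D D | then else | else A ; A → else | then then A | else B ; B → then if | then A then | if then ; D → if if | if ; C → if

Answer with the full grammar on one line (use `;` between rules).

S → if | D D | then else | else A; A → else | then then A | else B; B → then if | then A then | if then; D → if if | if

Generating nonterminals: {A, B, C, D, S}.
Reachable from S after that: {A, B, D, S}.
Removed useless symbols: {C} and every production mentioning them.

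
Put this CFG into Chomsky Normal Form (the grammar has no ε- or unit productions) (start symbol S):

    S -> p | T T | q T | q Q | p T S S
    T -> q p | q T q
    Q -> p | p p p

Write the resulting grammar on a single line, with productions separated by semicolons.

S -> p | T T | X1 T | X1 Q | X2 Y1; T -> X1 X2 | X1 Y3; Q -> p | X2 Y4; X1 -> q; X2 -> p; Y1 -> T Y2; Y2 -> S S; Y3 -> T X1; Y4 -> X2 X2

Introduce a nonterminal for each terminal appearing in a rule of length ≥ 2: X1 → q, X2 → p.
Binarize each right-hand side of length ≥ 3 by chaining fresh nonterminals (Y1, Y2, …): affected rules were S → X2 T S S; T → X1 T X1; Q → X2 X2 X2.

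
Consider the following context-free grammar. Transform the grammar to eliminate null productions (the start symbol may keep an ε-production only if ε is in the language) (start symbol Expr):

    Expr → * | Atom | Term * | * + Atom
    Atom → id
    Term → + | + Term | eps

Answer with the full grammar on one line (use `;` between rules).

Expr → * | Atom | Term * | * + Atom; Atom → id; Term → + | + Term

Nullable nonterminals: {Term}.
ε ∉ L(G), so no ε-production is kept.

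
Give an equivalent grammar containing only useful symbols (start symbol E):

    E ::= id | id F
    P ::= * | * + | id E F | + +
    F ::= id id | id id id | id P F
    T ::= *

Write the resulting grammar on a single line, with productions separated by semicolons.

Generating nonterminals: {E, F, P, T}.
Reachable from E after that: {E, F, P}.
Removed useless symbols: {T} and every production mentioning them.

E ::= id | id F; P ::= * | * + | id E F | + +; F ::= id id | id id id | id P F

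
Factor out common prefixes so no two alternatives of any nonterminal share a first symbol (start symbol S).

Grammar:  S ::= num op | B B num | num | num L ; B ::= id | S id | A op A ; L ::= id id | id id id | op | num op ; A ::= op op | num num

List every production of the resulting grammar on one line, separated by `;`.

S has alternatives sharing prefix 'num': factor to S → num S' with S' → op | ε | L.
L has alternatives sharing prefix 'id id': factor to L → id id L' with L' → ε | id.

S ::= B B num | num S'; B ::= id | S id | A op A; L ::= op | num op | id id L'; A ::= op op | num num; S' ::= op | ε | L; L' ::= ε | id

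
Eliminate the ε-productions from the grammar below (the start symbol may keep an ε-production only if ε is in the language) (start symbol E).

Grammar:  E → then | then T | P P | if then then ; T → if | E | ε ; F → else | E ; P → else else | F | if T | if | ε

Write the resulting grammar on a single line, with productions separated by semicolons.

The nullable symbols are {E, F, P, T}.
ε ∈ L(G) since E is nullable, so keep E → ε.
For each production, add variants omitting each subset of nullable occurrences: E → P P gives P P | P. P → if T gives if T | if.

E → then | then T | P P | P | if then then | ε; T → if | E; F → else | E; P → else else | F | if T | if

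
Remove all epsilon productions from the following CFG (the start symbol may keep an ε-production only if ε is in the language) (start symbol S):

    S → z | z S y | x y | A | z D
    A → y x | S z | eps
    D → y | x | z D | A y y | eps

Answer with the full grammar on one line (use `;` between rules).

Nullable set = {A, D, S}.
ε ∈ L(G) since S is nullable, so keep S → ε.
Expand every rule over subsets of its nullable positions: S → z S y gives z S y | z y. A → S z gives S z | z. D → z D gives z D | z. D → A y y gives A y y | y y.

S → z | z S y | z y | x y | A | z D | eps; A → y x | S z | z; D → y | x | z D | z | A y y | y y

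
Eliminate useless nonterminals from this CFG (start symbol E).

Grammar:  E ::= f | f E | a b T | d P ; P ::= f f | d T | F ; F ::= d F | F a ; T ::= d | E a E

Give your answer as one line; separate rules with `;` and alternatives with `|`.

E ::= f | f E | a b T | d P; P ::= f f | d T; T ::= d | E a E

Generating nonterminals: {E, P, T}.
Reachable from E after that: {E, P, T}.
Removed useless symbols: {F} and every production mentioning them.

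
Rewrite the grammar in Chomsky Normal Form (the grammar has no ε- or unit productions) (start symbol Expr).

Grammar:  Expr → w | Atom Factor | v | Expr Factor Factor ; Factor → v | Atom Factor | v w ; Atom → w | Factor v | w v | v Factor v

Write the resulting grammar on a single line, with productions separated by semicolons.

Expr → w | Atom Factor | v | Expr Y1; Factor → v | Atom Factor | X1 X2; Atom → w | Factor X1 | X2 X1 | X1 Y2; X1 → v; X2 → w; Y1 → Factor Factor; Y2 → Factor X1

Introduce a nonterminal for each terminal appearing in a rule of length ≥ 2: X1 → v, X2 → w.
Binarize each right-hand side of length ≥ 3 by chaining fresh nonterminals (Y1, Y2, …): affected rules were Expr → Expr Factor Factor; Atom → X1 Factor X1.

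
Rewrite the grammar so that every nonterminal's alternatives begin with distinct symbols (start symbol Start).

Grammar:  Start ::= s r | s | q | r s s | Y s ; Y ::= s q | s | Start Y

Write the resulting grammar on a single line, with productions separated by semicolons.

Start has alternatives sharing prefix 's': factor to Start → s Start1 with Start1 → r | ε.
Y has alternatives sharing prefix 's': factor to Y → s Y1 with Y1 → q | ε.

Start ::= q | r s s | Y s | s Start1; Y ::= Start Y | s Y1; Start1 ::= r | ε; Y1 ::= q | ε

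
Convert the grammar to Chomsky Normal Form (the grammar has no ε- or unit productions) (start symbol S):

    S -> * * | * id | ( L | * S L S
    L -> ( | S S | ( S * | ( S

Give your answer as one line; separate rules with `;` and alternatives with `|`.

S -> X1 X1 | X1 X2 | X3 L | X1 Y1; L -> ( | S S | X3 Y3 | X3 S; X1 -> *; X2 -> id; X3 -> (; Y1 -> S Y2; Y2 -> L S; Y3 -> S X1

Introduce a nonterminal for each terminal appearing in a rule of length ≥ 2: X1 → *, X2 → id, X3 → (.
Binarize each right-hand side of length ≥ 3 by chaining fresh nonterminals (Y1, Y2, …): affected rules were S → X1 S L S; L → X3 S X1.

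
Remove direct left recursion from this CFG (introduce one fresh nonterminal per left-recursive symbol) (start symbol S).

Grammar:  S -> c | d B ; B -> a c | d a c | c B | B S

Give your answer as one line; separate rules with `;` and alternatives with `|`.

S -> c | d B; B -> a c B' | d a c B' | c B B'; B' -> S B' | epsilon

Directly left-recursive nonterminal: B.
For B: α = {S}, β = {a c, d a c, c B}. Rewrite as B → β B' and B' → α B' | ε.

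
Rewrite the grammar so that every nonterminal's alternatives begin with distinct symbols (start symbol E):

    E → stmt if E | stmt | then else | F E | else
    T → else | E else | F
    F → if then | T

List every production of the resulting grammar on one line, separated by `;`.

E → then else | F E | else | stmt E'; T → else | E else | F; F → if then | T; E' → if E | ε

E has alternatives sharing prefix 'stmt': factor to E → stmt E' with E' → if E | ε.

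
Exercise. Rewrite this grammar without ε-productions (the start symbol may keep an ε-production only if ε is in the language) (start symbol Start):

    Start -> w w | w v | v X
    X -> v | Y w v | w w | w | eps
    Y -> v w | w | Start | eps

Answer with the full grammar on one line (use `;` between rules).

Nullable set = {X, Y}.
ε ∉ L(G), so no ε-production is kept.
For each production, add variants omitting each subset of nullable occurrences: Start → v X gives v X | v. X → Y w v gives Y w v | w v.

Start -> w w | w v | v X | v; X -> v | Y w v | w v | w w | w; Y -> v w | w | Start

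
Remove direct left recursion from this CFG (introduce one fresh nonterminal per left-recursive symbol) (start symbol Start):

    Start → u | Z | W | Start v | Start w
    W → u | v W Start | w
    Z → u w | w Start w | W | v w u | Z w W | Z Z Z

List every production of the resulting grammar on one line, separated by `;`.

Start → u Start1 | Z Start1 | W Start1; W → u | v W Start | w; Z → u w Z1 | w Start w Z1 | W Z1 | v w u Z1; Start1 → v Start1 | w Start1 | ε; Z1 → w W Z1 | Z Z Z1 | ε

Start, Z are directly left-recursive.
For Start: α = {v, w}, β = {u, Z, W}. Rewrite as Start → β Start1 and Start1 → α Start1 | ε.
For Z: α = {w W, Z Z}, β = {u w, w Start w, W, v w u}. Rewrite as Z → β Z1 and Z1 → α Z1 | ε.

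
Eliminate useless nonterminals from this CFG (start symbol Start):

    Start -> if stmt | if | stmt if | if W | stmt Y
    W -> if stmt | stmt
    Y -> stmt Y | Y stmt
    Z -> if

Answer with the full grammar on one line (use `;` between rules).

Start -> if stmt | if | stmt if | if W; W -> if stmt | stmt

Generating nonterminals: {Start, W, Z}.
Reachable from Start after that: {Start, W}.
Removed useless symbols: {Y, Z} and every production mentioning them.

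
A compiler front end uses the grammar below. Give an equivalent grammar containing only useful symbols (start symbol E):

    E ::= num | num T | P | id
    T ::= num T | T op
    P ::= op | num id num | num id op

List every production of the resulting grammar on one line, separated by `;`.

E ::= num | P | id; P ::= op | num id num | num id op

Generating nonterminals: {E, P}.
Reachable from E after that: {E, P}.
Removed useless symbols: {T} and every production mentioning them.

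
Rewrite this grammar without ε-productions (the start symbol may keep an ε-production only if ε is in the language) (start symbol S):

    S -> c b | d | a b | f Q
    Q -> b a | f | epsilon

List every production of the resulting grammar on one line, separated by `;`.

Nullable nonterminals: {Q}.
ε ∉ L(G), so no ε-production is kept.
Expand every rule over subsets of its nullable positions: S → f Q gives f Q | f.

S -> c b | d | a b | f Q | f; Q -> b a | f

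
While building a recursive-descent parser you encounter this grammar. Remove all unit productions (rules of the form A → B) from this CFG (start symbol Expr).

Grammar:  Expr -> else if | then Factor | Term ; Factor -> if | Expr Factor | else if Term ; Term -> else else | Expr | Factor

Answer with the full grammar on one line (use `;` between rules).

Unit pairs: Expr ⇒* {Factor, Term}; Term ⇒* {Expr, Factor}.
For every A with A ⇒* B via unit rules, add B's non-unit alternatives to A; then delete every rule of the form X → Y.

Expr -> else else | if | Expr Factor | else if Term | else if | then Factor; Factor -> if | Expr Factor | else if Term; Term -> else else | if | Expr Factor | else if Term | else if | then Factor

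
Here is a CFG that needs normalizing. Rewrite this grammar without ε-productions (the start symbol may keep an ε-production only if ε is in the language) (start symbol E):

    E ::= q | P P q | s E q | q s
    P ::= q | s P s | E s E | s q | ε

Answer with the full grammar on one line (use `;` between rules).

Nullable set = {P}.
ε ∉ L(G), so no ε-production is kept.
For each production, add variants omitting each subset of nullable occurrences: E → P P q gives P P q | P q. P → s P s gives s P s | s s.

E ::= q | P P q | P q | s E q | q s; P ::= q | s P s | s s | E s E | s q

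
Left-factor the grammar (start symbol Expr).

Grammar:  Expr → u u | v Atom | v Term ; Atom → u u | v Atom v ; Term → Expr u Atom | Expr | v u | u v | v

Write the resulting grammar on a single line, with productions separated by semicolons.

Expr has alternatives sharing prefix 'v': factor to Expr → v Expr1 with Expr1 → Atom | Term.
Term has alternatives sharing prefix 'Expr': factor to Term → Expr Term1 with Term1 → u Atom | ε.
Term has alternatives sharing prefix 'v': factor to Term → v Term2 with Term2 → u | ε.

Expr → u u | v Expr1; Atom → u u | v Atom v; Term → u v | Expr Term1 | v Term2; Expr1 → Atom | Term; Term1 → u Atom | ε; Term2 → u | ε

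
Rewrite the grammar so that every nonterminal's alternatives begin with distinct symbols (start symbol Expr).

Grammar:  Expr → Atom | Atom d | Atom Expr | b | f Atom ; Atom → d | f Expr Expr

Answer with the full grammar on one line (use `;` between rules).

Expr has alternatives sharing prefix 'Atom': factor to Expr → Atom Expr1 with Expr1 → ε | d | Expr.

Expr → b | f Atom | Atom Expr1; Atom → d | f Expr Expr; Expr1 → ε | d | Expr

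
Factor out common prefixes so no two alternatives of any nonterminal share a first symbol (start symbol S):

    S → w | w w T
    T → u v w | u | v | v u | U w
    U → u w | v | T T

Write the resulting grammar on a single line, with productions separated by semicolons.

S has alternatives sharing prefix 'w': factor to S → w S' with S' → ε | w T.
T has alternatives sharing prefix 'u': factor to T → u T' with T' → v w | ε.
T has alternatives sharing prefix 'v': factor to T → v T'' with T'' → ε | u.

S → w S'; T → U w | u T' | v T''; U → u w | v | T T; S' → ε | w T; T' → v w | ε; T'' → ε | u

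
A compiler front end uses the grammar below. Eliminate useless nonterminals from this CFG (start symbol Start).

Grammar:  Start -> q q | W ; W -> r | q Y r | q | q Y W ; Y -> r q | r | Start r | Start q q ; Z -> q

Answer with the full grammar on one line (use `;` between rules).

Start -> q q | W; W -> r | q Y r | q | q Y W; Y -> r q | r | Start r | Start q q

Generating nonterminals: {Start, W, Y, Z}.
Reachable from Start after that: {Start, W, Y}.
Removed useless symbols: {Z} and every production mentioning them.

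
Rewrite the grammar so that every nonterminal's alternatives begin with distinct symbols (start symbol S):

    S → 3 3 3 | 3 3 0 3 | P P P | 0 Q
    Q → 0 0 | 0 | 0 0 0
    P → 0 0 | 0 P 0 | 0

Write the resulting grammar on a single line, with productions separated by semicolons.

S has alternatives sharing prefix '3 3': factor to S → 3 3 S' with S' → 3 | 0 3.
Q has alternatives sharing prefix '0': factor to Q → 0 Q' with Q' → 0 | ε | 0 0.
P has alternatives sharing prefix '0': factor to P → 0 P' with P' → 0 | P 0 | ε.
Q' has alternatives sharing prefix '0': factor to Q' → 0 Q'' with Q'' → ε | 0.

S → P P P | 0 Q | 3 3 S'; Q → 0 Q'; P → 0 P'; S' → 3 | 0 3; Q' → ε | 0 Q''; P' → 0 | P 0 | ε; Q'' → ε | 0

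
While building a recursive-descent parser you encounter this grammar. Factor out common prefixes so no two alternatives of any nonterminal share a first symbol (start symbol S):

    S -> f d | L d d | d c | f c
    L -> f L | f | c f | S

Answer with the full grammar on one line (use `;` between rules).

S has alternatives sharing prefix 'f': factor to S → f S' with S' → d | c.
L has alternatives sharing prefix 'f': factor to L → f L' with L' → L | ε.

S -> L d d | d c | f S'; L -> c f | S | f L'; S' -> d | c; L' -> L | ε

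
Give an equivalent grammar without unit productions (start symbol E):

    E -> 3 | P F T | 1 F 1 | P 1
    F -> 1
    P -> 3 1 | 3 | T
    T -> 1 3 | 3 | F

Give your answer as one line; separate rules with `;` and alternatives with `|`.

Unit pairs: P ⇒* {F, T}; T ⇒* {F}.
Replace each nonterminal's rules with the union of the non-unit rules of every nonterminal it unit-derives.

E -> 3 | P F T | 1 F 1 | P 1; F -> 1; P -> 1 | 3 1 | 3 | 1 3; T -> 1 | 1 3 | 3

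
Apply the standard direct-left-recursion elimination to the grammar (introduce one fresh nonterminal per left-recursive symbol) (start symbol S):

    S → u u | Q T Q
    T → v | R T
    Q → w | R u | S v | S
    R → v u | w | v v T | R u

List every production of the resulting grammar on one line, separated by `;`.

S → u u | Q T Q; T → v | R T; Q → w | R u | S v | S; R → v u R' | w R' | v v T R'; R' → u R' | eps

Left recursion appears on R.
For R: α = {u}, β = {v u, w, v v T}. Rewrite as R → β R' and R' → α R' | ε.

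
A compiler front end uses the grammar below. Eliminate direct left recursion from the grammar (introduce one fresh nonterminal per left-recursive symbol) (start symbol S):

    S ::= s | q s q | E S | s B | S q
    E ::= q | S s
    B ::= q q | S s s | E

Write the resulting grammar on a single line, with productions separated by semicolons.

S ::= s S' | q s q S' | E S S' | s B S'; E ::= q | S s; B ::= q q | S s s | E; S' ::= q S' | eps

S is directly left-recursive.
For S: α = {q}, β = {s, q s q, E S, s B}. Rewrite as S → β S' and S' → α S' | ε.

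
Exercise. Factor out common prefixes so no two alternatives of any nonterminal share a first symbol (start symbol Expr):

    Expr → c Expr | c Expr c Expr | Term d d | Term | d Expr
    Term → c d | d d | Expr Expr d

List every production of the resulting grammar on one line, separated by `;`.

Expr has alternatives sharing prefix 'c Expr': factor to Expr → c Expr Expr1 with Expr1 → ε | c Expr.
Expr has alternatives sharing prefix 'Term': factor to Expr → Term Expr2 with Expr2 → d d | ε.

Expr → d Expr | c Expr Expr1 | Term Expr2; Term → c d | d d | Expr Expr d; Expr1 → eps | c Expr; Expr2 → d d | eps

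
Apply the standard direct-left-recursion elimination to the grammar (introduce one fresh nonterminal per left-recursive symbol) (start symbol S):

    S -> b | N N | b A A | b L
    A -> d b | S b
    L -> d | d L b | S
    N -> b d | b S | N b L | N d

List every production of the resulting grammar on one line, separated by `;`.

S -> b | N N | b A A | b L; A -> d b | S b; L -> d | d L b | S; N -> b d N' | b S N'; N' -> b L N' | d N' | ε

Directly left-recursive nonterminal: N.
For N: α = {b L, d}, β = {b d, b S}. Rewrite as N → β N' and N' → α N' | ε.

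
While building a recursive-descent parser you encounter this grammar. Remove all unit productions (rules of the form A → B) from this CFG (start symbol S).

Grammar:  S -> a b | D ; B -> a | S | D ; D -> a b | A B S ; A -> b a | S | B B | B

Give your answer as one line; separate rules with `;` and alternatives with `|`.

S -> a b | A B S; B -> a | a b | A B S; D -> a b | A B S; A -> a | a b | A B S | b a | B B

Unit pairs: A ⇒* {B, D, S}; B ⇒* {D, S}; S ⇒* {D}.
For every A with A ⇒* B via unit rules, add B's non-unit alternatives to A; then delete every rule of the form X → Y.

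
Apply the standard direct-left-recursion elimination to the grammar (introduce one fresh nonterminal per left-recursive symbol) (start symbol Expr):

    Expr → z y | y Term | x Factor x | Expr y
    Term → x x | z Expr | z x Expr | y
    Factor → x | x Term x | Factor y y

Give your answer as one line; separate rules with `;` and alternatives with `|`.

Directly left-recursive nonterminals: Expr, Factor.
For Expr: α = {y}, β = {z y, y Term, x Factor x}. Rewrite as Expr → β Expr1 and Expr1 → α Expr1 | ε.
For Factor: α = {y y}, β = {x, x Term x}. Rewrite as Factor → β Factor1 and Factor1 → α Factor1 | ε.

Expr → z y Expr1 | y Term Expr1 | x Factor x Expr1; Term → x x | z Expr | z x Expr | y; Factor → x Factor1 | x Term x Factor1; Expr1 → y Expr1 | ε; Factor1 → y y Factor1 | ε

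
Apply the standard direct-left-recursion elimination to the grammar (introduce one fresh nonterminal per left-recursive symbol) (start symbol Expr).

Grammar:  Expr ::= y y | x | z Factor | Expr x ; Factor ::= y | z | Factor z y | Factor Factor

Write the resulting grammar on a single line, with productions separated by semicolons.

Expr, Factor are directly left-recursive.
For Expr: α = {x}, β = {y y, x, z Factor}. Rewrite as Expr → β Expr1 and Expr1 → α Expr1 | ε.
For Factor: α = {z y, Factor}, β = {y, z}. Rewrite as Factor → β Factor1 and Factor1 → α Factor1 | ε.

Expr ::= y y Expr1 | x Expr1 | z Factor Expr1; Factor ::= y Factor1 | z Factor1; Expr1 ::= x Expr1 | ε; Factor1 ::= z y Factor1 | Factor Factor1 | ε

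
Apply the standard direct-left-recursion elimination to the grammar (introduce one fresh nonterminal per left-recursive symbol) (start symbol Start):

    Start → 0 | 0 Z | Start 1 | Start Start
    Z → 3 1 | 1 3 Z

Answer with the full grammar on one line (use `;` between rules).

Start → 0 Start1 | 0 Z Start1; Z → 3 1 | 1 3 Z; Start1 → 1 Start1 | Start Start1 | ε

Left recursion appears on Start.
For Start: α = {1, Start}, β = {0, 0 Z}. Rewrite as Start → β Start1 and Start1 → α Start1 | ε.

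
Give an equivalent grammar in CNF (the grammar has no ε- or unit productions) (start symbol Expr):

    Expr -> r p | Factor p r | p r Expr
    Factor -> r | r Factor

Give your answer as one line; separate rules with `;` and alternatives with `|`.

Expr -> X1 X2 | Factor Y1 | X2 Y2; Factor -> r | X1 Factor; X1 -> r; X2 -> p; Y1 -> X2 X1; Y2 -> X1 Expr

Introduce a nonterminal for each terminal appearing in a rule of length ≥ 2: X1 → r, X2 → p.
Binarize each right-hand side of length ≥ 3 by chaining fresh nonterminals (Y1, Y2, …): affected rules were Expr → Factor X2 X1; Expr → X2 X1 Expr.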